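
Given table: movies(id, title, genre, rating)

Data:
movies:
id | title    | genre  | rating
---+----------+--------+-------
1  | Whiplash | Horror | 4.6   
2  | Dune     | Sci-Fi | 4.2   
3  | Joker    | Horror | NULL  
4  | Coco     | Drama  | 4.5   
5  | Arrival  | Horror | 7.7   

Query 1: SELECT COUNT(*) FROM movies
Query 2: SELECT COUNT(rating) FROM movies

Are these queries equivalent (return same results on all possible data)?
No, not equivalent

Query 1 returns: [(5,)]
Query 2 returns: [(4,)]

Reason: COUNT(*) includes NULLs, COUNT(column) excludes them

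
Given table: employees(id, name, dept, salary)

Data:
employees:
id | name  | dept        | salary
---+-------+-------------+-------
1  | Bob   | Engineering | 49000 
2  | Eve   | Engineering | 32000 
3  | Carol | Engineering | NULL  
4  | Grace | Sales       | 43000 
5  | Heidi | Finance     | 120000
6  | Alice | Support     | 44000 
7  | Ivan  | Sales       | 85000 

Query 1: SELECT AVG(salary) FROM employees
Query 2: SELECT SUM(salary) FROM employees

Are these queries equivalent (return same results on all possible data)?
No, not equivalent

Query 1 returns: [(62166.666666666664,)]
Query 2 returns: [(373000,)]

Reason: AVG vs SUM give different aggregate values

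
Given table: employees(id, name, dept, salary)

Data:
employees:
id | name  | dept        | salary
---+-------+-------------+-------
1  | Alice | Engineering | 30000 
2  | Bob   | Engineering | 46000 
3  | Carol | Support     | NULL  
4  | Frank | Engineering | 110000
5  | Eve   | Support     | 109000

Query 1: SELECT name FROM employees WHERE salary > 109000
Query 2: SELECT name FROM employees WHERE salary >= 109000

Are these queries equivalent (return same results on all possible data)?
No, not equivalent

Query 1 returns: [('Frank',)]
Query 2 returns: [('Frank',), ('Eve',)]

Reason: > vs >= gives different results when salary = 109000 exists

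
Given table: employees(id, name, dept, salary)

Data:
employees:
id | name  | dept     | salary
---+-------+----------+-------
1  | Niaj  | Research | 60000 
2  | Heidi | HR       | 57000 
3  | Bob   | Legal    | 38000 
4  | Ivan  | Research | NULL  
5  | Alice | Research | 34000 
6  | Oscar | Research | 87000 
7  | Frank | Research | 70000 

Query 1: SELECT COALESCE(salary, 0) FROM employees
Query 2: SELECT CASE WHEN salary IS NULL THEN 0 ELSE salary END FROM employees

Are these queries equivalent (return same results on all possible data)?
Yes, equivalent

Both queries return: [(0,), (34000,), (38000,), (57000,), (60000,), (70000,), (87000,)]

Reason: COALESCE vs CASE for NULL handling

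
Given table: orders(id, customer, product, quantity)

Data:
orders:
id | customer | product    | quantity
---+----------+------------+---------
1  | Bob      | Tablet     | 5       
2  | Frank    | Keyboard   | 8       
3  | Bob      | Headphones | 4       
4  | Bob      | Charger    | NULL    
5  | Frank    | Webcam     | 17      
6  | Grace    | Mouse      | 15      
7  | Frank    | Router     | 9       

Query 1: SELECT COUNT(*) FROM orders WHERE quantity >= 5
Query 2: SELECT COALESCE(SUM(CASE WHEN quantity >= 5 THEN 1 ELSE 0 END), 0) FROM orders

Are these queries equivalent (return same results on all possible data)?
Yes, equivalent

Both queries return: [(5,)]

Reason: COUNT with WHERE vs conditional SUM (COALESCE handles empty-table NULL)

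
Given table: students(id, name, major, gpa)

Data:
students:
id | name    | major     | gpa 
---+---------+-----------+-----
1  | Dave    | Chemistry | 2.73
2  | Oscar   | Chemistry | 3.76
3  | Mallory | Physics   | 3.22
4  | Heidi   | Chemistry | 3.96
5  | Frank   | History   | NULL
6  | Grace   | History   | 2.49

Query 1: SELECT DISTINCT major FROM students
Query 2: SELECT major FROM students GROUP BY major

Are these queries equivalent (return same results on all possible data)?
Yes, equivalent

Both queries return: [('Chemistry',), ('History',), ('Physics',)]

Reason: Both get unique majors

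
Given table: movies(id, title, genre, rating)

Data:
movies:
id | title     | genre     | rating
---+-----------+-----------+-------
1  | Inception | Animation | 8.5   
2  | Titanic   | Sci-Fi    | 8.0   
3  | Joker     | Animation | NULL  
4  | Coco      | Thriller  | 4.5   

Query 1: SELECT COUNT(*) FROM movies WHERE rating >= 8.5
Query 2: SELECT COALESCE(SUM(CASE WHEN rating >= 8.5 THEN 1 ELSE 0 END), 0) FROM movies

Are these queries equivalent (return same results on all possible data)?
Yes, equivalent

Both queries return: [(1,)]

Reason: COUNT with WHERE vs conditional SUM (COALESCE handles empty-table NULL)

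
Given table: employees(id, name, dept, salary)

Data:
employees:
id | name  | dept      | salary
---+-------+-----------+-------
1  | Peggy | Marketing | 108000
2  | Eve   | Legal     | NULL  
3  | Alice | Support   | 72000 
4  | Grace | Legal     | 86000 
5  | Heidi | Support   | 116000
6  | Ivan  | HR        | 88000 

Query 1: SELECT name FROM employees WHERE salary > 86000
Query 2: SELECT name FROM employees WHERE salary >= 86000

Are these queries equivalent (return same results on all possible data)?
No, not equivalent

Query 1 returns: [('Peggy',), ('Heidi',), ('Ivan',)]
Query 2 returns: [('Peggy',), ('Grace',), ('Heidi',), ('Ivan',)]

Reason: > vs >= gives different results when salary = 86000 exists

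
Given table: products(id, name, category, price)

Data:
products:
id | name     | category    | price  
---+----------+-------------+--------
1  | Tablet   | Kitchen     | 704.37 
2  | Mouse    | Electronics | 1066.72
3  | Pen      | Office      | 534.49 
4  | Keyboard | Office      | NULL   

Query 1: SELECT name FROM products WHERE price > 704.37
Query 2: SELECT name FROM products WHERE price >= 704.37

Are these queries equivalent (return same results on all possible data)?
No, not equivalent

Query 1 returns: [('Mouse',)]
Query 2 returns: [('Tablet',), ('Mouse',)]

Reason: > vs >= gives different results when price = 704.37 exists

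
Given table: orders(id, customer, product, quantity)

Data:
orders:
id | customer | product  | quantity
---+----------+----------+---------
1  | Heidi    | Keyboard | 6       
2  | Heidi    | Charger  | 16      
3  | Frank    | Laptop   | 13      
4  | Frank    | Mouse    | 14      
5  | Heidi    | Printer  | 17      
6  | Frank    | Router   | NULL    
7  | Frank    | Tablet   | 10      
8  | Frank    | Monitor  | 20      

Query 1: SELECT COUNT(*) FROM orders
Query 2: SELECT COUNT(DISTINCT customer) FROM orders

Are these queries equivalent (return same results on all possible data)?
No, not equivalent

Query 1 returns: [(8,)]
Query 2 returns: [(2,)]

Reason: COUNT(*) counts rows, COUNT(DISTINCT customer) counts unique customers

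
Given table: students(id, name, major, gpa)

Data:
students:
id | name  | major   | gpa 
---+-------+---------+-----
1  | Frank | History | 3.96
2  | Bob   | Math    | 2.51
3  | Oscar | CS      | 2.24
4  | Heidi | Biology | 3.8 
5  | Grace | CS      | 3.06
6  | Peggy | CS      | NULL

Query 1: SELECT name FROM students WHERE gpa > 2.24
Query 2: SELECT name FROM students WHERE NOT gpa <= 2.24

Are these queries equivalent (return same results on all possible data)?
Yes, equivalent

Both queries return: [('Bob',), ('Frank',), ('Grace',), ('Heidi',)]

Reason: Both filter gpa > 2.24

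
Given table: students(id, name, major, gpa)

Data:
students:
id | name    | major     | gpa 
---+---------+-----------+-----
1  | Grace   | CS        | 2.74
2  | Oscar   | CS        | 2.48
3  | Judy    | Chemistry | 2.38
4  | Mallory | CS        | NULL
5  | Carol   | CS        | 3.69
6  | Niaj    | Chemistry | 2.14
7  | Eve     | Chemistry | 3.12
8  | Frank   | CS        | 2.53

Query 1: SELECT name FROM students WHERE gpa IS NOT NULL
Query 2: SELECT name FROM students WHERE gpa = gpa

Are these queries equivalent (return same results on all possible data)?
Yes, equivalent

Both queries return: [('Carol',), ('Eve',), ('Frank',), ('Grace',), ('Judy',), ('Niaj',), ('Oscar',)]

Reason: IS NOT NULL vs self-equality (both exclude NULLs)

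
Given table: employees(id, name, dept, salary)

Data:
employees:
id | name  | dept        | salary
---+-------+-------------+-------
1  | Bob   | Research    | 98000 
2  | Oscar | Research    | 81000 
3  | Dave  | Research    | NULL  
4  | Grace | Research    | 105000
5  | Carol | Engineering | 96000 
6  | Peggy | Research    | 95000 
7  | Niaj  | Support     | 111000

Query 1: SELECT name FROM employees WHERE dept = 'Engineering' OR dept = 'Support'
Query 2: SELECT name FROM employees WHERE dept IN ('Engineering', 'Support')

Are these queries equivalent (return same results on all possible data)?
Yes, equivalent

Both queries return: [('Carol',), ('Niaj',)]

Reason: OR vs IN are equivalent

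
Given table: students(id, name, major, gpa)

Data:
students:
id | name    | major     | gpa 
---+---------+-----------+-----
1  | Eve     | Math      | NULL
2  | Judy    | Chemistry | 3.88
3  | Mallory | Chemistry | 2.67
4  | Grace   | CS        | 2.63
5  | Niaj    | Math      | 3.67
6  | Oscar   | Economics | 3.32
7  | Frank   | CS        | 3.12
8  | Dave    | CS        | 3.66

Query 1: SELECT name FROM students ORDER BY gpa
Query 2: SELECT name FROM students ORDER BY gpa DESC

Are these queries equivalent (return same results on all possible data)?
No, not equivalent

Query 1 returns: [('Eve',), ('Grace',), ('Mallory',), ('Frank',), ('Oscar',), ('Dave',), ('Niaj',), ('Judy',)]
Query 2 returns: [('Judy',), ('Niaj',), ('Dave',), ('Oscar',), ('Frank',), ('Mallory',), ('Grace',), ('Eve',)]

Reason: ASC vs DESC gives opposite ordering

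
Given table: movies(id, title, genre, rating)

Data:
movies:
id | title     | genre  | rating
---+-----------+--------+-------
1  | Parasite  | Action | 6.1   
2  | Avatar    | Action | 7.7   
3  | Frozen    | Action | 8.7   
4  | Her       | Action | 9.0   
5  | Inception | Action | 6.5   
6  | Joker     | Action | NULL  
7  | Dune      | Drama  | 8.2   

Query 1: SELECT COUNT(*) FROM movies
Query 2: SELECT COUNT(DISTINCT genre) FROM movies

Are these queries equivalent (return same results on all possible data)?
No, not equivalent

Query 1 returns: [(7,)]
Query 2 returns: [(2,)]

Reason: COUNT(*) counts rows, COUNT(DISTINCT genre) counts unique genres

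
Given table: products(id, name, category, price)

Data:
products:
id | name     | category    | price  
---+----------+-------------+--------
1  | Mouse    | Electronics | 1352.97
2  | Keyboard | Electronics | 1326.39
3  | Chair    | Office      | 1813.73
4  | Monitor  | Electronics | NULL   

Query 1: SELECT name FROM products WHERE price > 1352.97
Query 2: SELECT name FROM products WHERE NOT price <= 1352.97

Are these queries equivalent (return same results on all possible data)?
Yes, equivalent

Both queries return: [('Chair',)]

Reason: Both filter price > 1352.97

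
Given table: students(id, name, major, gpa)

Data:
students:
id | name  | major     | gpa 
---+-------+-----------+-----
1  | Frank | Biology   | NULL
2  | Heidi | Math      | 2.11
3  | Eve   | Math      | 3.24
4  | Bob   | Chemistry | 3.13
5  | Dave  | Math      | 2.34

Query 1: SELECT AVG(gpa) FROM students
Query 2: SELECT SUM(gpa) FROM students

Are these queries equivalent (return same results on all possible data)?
No, not equivalent

Query 1 returns: [(2.705,)]
Query 2 returns: [(10.82,)]

Reason: AVG vs SUM give different aggregate values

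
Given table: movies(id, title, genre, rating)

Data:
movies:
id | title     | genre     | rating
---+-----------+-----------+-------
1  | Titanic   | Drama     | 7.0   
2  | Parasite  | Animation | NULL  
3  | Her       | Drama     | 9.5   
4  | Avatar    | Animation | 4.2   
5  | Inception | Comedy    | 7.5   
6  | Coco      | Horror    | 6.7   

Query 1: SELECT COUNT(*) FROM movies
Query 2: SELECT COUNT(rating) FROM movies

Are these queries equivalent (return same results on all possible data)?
No, not equivalent

Query 1 returns: [(6,)]
Query 2 returns: [(5,)]

Reason: COUNT(*) includes NULLs, COUNT(column) excludes them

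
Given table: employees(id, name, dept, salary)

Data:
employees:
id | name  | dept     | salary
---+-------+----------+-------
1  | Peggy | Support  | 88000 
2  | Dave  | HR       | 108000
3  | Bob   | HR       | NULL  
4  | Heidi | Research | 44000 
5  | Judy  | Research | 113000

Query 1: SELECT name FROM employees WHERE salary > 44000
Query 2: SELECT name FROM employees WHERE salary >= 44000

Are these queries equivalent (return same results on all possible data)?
No, not equivalent

Query 1 returns: [('Peggy',), ('Dave',), ('Judy',)]
Query 2 returns: [('Peggy',), ('Dave',), ('Heidi',), ('Judy',)]

Reason: > vs >= gives different results when salary = 44000 exists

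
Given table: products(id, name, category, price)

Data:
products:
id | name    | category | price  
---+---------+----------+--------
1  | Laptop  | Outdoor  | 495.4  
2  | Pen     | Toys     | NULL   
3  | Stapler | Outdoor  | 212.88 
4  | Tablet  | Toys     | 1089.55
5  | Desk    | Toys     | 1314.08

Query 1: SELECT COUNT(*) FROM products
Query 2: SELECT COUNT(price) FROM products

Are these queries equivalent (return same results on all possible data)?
No, not equivalent

Query 1 returns: [(5,)]
Query 2 returns: [(4,)]

Reason: COUNT(*) includes NULLs, COUNT(column) excludes them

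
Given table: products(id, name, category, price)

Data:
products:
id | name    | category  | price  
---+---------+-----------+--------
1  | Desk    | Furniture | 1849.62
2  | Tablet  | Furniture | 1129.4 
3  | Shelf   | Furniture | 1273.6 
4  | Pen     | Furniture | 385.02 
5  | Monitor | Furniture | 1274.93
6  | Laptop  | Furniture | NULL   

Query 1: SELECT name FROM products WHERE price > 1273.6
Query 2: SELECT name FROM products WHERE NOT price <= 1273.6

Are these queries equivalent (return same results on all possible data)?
Yes, equivalent

Both queries return: [('Desk',), ('Monitor',)]

Reason: Both filter price > 1273.6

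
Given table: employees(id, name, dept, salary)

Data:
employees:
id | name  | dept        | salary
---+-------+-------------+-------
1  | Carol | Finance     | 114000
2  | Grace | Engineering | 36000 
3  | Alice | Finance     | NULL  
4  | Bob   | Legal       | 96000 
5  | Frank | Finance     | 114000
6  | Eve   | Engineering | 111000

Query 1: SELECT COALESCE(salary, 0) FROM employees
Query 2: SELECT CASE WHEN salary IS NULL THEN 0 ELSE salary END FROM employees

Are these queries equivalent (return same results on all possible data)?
Yes, equivalent

Both queries return: [(0,), (36000,), (96000,), (111000,), (114000,), (114000,)]

Reason: COALESCE vs CASE for NULL handling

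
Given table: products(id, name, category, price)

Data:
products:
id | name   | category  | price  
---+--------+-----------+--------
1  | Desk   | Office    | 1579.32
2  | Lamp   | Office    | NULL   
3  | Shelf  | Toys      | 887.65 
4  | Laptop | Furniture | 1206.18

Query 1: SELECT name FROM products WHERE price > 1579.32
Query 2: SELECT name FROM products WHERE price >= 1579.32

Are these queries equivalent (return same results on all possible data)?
No, not equivalent

Query 1 returns: []
Query 2 returns: [('Desk',)]

Reason: > vs >= gives different results when price = 1579.32 exists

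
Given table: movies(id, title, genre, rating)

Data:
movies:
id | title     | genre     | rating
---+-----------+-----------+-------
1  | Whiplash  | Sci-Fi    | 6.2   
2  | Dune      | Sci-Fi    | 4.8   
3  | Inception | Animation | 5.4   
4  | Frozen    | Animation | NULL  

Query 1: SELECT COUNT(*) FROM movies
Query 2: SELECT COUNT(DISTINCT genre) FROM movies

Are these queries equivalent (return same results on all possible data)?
No, not equivalent

Query 1 returns: [(4,)]
Query 2 returns: [(2,)]

Reason: COUNT(*) counts rows, COUNT(DISTINCT genre) counts unique genres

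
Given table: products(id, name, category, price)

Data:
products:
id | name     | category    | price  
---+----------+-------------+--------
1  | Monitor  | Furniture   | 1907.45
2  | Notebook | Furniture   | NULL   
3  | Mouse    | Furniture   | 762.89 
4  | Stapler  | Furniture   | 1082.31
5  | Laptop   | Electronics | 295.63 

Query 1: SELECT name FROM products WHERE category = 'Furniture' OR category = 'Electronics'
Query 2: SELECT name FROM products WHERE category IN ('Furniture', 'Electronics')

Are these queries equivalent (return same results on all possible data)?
Yes, equivalent

Both queries return: [('Laptop',), ('Monitor',), ('Mouse',), ('Notebook',), ('Stapler',)]

Reason: OR vs IN are equivalent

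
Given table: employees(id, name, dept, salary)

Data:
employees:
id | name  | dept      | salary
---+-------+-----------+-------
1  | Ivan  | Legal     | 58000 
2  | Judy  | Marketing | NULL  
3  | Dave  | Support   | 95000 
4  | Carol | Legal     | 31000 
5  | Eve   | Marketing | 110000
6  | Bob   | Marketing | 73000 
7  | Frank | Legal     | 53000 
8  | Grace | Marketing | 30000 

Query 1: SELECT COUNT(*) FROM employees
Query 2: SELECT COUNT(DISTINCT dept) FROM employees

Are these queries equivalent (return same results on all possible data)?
No, not equivalent

Query 1 returns: [(8,)]
Query 2 returns: [(3,)]

Reason: COUNT(*) counts rows, COUNT(DISTINCT dept) counts unique depts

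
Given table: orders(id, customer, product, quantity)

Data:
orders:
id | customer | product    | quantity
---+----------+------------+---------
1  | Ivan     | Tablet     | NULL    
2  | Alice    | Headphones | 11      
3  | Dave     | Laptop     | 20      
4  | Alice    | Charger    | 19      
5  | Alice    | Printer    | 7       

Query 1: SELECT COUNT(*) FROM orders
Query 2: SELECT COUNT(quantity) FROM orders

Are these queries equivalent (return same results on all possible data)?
No, not equivalent

Query 1 returns: [(5,)]
Query 2 returns: [(4,)]

Reason: COUNT(*) includes NULLs, COUNT(column) excludes them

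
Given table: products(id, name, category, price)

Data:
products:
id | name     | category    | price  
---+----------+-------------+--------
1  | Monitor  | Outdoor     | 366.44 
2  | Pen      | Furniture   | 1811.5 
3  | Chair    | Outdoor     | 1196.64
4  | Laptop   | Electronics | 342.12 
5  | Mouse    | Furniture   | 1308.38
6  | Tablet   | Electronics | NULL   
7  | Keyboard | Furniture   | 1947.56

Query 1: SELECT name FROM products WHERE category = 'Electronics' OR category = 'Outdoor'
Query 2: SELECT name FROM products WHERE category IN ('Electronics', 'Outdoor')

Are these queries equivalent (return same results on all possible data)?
Yes, equivalent

Both queries return: [('Chair',), ('Laptop',), ('Monitor',), ('Tablet',)]

Reason: OR vs IN are equivalent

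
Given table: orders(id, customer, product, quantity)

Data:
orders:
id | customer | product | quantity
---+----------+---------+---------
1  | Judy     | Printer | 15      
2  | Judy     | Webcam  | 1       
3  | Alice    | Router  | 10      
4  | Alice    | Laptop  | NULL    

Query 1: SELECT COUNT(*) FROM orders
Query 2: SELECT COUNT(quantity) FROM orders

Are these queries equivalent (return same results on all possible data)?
No, not equivalent

Query 1 returns: [(4,)]
Query 2 returns: [(3,)]

Reason: COUNT(*) includes NULLs, COUNT(column) excludes them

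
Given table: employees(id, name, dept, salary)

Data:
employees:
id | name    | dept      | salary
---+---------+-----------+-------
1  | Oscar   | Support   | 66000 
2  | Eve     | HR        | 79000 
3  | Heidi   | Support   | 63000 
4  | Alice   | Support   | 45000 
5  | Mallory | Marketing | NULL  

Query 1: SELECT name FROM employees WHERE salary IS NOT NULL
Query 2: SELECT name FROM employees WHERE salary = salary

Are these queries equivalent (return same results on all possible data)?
Yes, equivalent

Both queries return: [('Alice',), ('Eve',), ('Heidi',), ('Oscar',)]

Reason: IS NOT NULL vs self-equality (both exclude NULLs)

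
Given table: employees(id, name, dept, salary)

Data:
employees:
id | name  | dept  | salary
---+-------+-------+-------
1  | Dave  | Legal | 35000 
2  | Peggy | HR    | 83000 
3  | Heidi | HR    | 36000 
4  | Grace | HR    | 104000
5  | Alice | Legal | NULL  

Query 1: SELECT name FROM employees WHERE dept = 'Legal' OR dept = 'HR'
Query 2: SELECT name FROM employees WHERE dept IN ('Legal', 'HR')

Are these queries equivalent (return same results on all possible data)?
Yes, equivalent

Both queries return: [('Alice',), ('Dave',), ('Grace',), ('Heidi',), ('Peggy',)]

Reason: OR vs IN are equivalent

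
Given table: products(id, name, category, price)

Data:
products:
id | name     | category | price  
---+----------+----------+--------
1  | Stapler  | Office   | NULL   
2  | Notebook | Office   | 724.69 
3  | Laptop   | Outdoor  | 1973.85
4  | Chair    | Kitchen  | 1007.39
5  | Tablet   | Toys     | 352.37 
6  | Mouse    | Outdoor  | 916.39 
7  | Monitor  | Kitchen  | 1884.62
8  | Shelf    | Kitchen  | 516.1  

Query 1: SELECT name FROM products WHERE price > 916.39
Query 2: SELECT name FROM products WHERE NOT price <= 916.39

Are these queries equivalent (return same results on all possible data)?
Yes, equivalent

Both queries return: [('Chair',), ('Laptop',), ('Monitor',)]

Reason: Both filter price > 916.39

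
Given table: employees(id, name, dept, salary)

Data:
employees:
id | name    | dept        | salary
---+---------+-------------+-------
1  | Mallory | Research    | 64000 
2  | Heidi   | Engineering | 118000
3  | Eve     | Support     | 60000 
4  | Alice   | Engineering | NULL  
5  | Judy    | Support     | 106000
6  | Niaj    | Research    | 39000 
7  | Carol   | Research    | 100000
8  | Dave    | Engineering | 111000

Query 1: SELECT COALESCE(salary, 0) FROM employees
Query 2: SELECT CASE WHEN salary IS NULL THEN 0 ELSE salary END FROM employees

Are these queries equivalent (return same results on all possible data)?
Yes, equivalent

Both queries return: [(0,), (39000,), (60000,), (64000,), (100000,), (106000,), (111000,), (118000,)]

Reason: COALESCE vs CASE for NULL handling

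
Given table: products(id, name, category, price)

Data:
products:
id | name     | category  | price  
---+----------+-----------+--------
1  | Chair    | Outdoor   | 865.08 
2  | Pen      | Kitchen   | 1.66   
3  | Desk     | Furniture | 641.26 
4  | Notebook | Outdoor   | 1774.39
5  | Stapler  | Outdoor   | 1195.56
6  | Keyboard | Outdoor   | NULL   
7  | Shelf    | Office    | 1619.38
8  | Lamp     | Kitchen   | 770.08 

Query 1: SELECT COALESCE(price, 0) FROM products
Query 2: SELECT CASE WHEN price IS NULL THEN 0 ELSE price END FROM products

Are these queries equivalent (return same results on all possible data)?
Yes, equivalent

Both queries return: [(0,), (1.66,), (641.26,), (770.08,), (865.08,), (1195.56,), (1619.38,), (1774.39,)]

Reason: COALESCE vs CASE for NULL handling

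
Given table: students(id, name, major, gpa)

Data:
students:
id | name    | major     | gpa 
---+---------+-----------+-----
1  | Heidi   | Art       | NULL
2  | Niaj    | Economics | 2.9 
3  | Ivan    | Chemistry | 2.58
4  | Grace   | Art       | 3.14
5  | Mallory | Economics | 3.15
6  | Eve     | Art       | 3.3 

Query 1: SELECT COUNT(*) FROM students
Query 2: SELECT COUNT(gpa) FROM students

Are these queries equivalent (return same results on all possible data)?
No, not equivalent

Query 1 returns: [(6,)]
Query 2 returns: [(5,)]

Reason: COUNT(*) includes NULLs, COUNT(column) excludes them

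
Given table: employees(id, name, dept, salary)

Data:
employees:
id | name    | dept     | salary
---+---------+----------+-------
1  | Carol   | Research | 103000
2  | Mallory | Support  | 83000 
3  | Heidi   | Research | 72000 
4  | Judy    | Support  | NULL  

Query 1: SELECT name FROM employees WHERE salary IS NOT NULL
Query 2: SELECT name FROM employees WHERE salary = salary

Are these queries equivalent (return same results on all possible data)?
Yes, equivalent

Both queries return: [('Carol',), ('Heidi',), ('Mallory',)]

Reason: IS NOT NULL vs self-equality (both exclude NULLs)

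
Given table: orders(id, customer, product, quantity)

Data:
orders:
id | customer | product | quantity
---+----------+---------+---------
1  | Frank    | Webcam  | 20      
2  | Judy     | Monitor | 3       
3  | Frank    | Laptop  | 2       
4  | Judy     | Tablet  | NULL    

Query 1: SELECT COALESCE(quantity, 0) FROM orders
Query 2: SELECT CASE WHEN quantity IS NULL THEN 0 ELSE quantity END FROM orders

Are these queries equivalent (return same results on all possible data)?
Yes, equivalent

Both queries return: [(0,), (2,), (3,), (20,)]

Reason: COALESCE vs CASE for NULL handling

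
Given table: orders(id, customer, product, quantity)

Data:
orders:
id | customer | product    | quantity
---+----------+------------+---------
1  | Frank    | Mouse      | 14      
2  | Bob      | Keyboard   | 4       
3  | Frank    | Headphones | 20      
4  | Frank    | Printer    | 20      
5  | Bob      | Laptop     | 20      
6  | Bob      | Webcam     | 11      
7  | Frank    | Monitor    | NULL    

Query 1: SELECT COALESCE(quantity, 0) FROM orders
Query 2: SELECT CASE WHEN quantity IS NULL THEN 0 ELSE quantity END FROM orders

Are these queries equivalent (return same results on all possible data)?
Yes, equivalent

Both queries return: [(0,), (4,), (11,), (14,), (20,), (20,), (20,)]

Reason: COALESCE vs CASE for NULL handling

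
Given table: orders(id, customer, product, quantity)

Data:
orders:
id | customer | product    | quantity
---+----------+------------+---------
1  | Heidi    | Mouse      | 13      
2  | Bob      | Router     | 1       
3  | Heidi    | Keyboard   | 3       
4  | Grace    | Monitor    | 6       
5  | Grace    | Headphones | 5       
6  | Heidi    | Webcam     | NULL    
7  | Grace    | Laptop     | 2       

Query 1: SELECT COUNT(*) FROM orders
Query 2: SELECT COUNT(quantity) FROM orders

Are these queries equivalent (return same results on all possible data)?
No, not equivalent

Query 1 returns: [(7,)]
Query 2 returns: [(6,)]

Reason: COUNT(*) includes NULLs, COUNT(column) excludes them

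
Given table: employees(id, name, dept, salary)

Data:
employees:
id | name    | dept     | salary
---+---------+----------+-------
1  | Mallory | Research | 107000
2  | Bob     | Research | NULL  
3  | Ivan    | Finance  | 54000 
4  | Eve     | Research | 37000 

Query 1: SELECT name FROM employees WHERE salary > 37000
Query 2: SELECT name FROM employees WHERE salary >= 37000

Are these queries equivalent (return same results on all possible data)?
No, not equivalent

Query 1 returns: [('Mallory',), ('Ivan',)]
Query 2 returns: [('Mallory',), ('Ivan',), ('Eve',)]

Reason: > vs >= gives different results when salary = 37000 exists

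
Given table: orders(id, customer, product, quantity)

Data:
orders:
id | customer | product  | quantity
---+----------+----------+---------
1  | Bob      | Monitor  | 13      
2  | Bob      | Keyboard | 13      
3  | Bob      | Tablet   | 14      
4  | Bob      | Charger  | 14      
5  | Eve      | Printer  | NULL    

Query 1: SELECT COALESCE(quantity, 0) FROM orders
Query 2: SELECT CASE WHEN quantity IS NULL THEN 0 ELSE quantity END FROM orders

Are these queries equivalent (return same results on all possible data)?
Yes, equivalent

Both queries return: [(0,), (13,), (13,), (14,), (14,)]

Reason: COALESCE vs CASE for NULL handling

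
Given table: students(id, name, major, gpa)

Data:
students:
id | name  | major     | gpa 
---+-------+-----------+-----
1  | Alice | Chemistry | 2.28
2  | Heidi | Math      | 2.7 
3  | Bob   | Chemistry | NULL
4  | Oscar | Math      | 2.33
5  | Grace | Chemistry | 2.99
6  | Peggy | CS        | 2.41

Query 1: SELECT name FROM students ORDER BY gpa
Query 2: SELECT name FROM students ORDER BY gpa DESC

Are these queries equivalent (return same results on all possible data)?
No, not equivalent

Query 1 returns: [('Bob',), ('Alice',), ('Oscar',), ('Peggy',), ('Heidi',), ('Grace',)]
Query 2 returns: [('Grace',), ('Heidi',), ('Peggy',), ('Oscar',), ('Alice',), ('Bob',)]

Reason: ASC vs DESC gives opposite ordering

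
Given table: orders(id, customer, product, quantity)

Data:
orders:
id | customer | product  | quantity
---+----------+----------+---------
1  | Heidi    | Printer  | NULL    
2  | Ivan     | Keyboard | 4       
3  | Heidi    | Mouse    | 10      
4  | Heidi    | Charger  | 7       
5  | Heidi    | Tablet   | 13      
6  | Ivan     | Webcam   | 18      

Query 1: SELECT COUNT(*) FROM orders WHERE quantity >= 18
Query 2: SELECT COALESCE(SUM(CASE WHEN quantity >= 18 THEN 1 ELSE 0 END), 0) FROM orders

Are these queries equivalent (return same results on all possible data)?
Yes, equivalent

Both queries return: [(1,)]

Reason: COUNT with WHERE vs conditional SUM (COALESCE handles empty-table NULL)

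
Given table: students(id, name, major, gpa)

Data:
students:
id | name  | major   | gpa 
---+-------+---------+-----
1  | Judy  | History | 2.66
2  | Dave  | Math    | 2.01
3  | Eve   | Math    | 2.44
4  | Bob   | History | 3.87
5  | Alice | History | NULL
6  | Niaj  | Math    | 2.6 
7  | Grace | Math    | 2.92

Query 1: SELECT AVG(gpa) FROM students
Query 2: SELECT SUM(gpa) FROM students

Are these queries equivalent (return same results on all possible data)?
No, not equivalent

Query 1 returns: [(2.75,)]
Query 2 returns: [(16.5,)]

Reason: AVG vs SUM give different aggregate values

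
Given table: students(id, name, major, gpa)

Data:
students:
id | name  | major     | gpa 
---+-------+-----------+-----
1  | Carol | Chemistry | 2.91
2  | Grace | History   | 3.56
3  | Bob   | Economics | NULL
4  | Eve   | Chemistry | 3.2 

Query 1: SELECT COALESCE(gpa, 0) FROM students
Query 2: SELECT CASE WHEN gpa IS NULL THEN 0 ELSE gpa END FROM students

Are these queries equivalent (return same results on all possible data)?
Yes, equivalent

Both queries return: [(0,), (2.91,), (3.2,), (3.56,)]

Reason: COALESCE vs CASE for NULL handling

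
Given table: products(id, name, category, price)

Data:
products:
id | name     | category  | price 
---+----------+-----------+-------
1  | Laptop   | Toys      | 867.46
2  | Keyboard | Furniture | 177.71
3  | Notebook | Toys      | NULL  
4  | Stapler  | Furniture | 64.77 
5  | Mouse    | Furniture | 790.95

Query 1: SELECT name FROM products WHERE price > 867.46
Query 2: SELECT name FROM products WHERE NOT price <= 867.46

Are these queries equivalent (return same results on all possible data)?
Yes, equivalent

Both queries return: []

Reason: Both filter price > 867.46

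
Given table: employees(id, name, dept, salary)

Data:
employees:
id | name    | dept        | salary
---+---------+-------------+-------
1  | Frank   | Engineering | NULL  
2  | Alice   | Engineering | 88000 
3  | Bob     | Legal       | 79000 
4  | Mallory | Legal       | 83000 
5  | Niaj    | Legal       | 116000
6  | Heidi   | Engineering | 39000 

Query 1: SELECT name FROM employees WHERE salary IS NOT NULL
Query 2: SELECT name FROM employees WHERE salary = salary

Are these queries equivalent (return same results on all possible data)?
Yes, equivalent

Both queries return: [('Alice',), ('Bob',), ('Heidi',), ('Mallory',), ('Niaj',)]

Reason: IS NOT NULL vs self-equality (both exclude NULLs)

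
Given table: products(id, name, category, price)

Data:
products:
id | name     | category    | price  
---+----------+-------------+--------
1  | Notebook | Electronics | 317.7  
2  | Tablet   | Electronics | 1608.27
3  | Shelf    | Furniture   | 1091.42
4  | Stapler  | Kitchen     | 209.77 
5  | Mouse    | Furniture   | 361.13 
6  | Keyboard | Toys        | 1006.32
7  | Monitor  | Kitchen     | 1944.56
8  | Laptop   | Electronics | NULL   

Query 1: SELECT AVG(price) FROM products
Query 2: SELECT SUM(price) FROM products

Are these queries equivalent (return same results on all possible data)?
No, not equivalent

Query 1 returns: [(934.1671428571428,)]
Query 2 returns: [(6539.17,)]

Reason: AVG vs SUM give different aggregate values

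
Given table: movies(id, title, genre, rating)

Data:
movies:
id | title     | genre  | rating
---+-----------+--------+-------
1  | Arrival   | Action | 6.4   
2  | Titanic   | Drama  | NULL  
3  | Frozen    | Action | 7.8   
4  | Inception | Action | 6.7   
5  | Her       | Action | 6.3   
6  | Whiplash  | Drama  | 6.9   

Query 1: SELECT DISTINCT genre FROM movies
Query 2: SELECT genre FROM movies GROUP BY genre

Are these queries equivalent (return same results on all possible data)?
Yes, equivalent

Both queries return: [('Action',), ('Drama',)]

Reason: Both get unique genres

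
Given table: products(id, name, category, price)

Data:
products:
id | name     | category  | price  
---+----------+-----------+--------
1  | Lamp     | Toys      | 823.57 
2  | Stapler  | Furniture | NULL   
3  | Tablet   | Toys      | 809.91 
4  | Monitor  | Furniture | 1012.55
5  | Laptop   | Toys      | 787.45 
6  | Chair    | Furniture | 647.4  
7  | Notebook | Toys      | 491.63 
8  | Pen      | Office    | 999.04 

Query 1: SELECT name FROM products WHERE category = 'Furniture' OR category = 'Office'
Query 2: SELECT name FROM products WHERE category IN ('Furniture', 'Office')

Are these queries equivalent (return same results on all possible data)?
Yes, equivalent

Both queries return: [('Chair',), ('Monitor',), ('Pen',), ('Stapler',)]

Reason: OR vs IN are equivalent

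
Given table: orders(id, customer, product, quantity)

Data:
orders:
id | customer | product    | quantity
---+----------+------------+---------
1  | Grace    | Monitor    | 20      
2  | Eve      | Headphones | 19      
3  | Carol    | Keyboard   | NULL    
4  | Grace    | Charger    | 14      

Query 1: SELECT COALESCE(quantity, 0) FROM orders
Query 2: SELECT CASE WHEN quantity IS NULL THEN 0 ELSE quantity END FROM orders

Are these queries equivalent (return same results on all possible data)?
Yes, equivalent

Both queries return: [(0,), (14,), (19,), (20,)]

Reason: COALESCE vs CASE for NULL handling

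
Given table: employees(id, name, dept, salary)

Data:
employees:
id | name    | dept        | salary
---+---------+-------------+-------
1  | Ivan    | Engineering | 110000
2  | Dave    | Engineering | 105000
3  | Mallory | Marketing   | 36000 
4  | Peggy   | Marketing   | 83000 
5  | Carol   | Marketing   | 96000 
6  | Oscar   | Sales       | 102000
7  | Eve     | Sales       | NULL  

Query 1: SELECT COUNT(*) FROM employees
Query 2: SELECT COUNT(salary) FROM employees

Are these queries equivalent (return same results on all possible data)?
No, not equivalent

Query 1 returns: [(7,)]
Query 2 returns: [(6,)]

Reason: COUNT(*) includes NULLs, COUNT(column) excludes them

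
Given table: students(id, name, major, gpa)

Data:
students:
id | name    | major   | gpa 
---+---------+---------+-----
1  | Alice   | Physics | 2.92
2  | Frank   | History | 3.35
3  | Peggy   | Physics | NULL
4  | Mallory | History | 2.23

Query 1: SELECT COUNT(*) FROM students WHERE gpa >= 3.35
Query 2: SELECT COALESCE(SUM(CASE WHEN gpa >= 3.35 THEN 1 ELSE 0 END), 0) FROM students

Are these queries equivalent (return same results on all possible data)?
Yes, equivalent

Both queries return: [(1,)]

Reason: COUNT with WHERE vs conditional SUM (COALESCE handles empty-table NULL)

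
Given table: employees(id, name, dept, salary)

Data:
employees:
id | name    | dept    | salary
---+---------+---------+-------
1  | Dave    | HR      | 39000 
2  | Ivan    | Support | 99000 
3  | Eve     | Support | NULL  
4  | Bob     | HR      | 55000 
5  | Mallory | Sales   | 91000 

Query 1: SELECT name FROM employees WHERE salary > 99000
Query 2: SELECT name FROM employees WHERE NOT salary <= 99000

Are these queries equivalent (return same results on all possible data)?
Yes, equivalent

Both queries return: []

Reason: Both filter salary > 99000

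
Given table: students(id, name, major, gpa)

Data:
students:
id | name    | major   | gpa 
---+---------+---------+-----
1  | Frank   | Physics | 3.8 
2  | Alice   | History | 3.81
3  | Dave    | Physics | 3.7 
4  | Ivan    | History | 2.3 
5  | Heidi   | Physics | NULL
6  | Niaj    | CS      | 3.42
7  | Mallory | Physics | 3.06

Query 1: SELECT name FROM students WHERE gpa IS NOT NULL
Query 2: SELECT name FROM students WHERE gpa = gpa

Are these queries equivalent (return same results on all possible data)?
Yes, equivalent

Both queries return: [('Alice',), ('Dave',), ('Frank',), ('Ivan',), ('Mallory',), ('Niaj',)]

Reason: IS NOT NULL vs self-equality (both exclude NULLs)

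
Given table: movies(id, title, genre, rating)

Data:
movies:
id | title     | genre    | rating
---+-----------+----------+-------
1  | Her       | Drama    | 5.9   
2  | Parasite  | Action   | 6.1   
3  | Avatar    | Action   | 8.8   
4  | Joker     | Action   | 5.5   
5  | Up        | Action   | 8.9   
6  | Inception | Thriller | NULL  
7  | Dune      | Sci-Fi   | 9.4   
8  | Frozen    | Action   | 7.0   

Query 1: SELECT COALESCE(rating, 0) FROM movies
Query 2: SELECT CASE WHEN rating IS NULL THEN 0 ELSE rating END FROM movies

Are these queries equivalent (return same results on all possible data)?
Yes, equivalent

Both queries return: [(0,), (5.5,), (5.9,), (6.1,), (7.0,), (8.8,), (8.9,), (9.4,)]

Reason: COALESCE vs CASE for NULL handling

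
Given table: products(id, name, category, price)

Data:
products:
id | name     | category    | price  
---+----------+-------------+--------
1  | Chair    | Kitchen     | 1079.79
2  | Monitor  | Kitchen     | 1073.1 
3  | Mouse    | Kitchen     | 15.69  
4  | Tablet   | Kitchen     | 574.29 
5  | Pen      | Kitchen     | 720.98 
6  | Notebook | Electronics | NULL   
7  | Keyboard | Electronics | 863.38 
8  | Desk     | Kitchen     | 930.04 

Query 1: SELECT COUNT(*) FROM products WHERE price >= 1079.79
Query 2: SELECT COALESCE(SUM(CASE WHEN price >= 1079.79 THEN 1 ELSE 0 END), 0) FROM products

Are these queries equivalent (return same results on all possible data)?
Yes, equivalent

Both queries return: [(1,)]

Reason: COUNT with WHERE vs conditional SUM (COALESCE handles empty-table NULL)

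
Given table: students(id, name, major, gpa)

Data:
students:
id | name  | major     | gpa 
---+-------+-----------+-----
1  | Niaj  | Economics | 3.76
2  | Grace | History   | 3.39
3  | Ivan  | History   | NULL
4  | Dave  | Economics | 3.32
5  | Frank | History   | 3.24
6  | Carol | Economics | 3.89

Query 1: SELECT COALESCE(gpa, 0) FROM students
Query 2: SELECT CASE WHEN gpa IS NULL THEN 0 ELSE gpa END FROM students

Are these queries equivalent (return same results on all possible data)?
Yes, equivalent

Both queries return: [(0,), (3.24,), (3.32,), (3.39,), (3.76,), (3.89,)]

Reason: COALESCE vs CASE for NULL handling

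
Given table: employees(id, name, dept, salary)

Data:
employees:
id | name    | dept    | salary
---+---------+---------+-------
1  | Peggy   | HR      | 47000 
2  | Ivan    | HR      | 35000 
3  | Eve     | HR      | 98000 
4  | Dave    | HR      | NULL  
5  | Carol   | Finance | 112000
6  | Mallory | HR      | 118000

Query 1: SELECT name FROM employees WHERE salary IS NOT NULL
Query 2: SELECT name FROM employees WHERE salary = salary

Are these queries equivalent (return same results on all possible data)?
Yes, equivalent

Both queries return: [('Carol',), ('Eve',), ('Ivan',), ('Mallory',), ('Peggy',)]

Reason: IS NOT NULL vs self-equality (both exclude NULLs)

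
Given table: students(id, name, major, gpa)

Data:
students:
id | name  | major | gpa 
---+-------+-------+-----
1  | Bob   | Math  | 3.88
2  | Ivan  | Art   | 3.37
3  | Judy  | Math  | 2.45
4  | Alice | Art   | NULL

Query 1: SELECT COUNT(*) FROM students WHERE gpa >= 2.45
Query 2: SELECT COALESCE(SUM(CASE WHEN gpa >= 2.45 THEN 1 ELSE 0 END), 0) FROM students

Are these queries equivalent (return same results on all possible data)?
Yes, equivalent

Both queries return: [(3,)]

Reason: COUNT with WHERE vs conditional SUM (COALESCE handles empty-table NULL)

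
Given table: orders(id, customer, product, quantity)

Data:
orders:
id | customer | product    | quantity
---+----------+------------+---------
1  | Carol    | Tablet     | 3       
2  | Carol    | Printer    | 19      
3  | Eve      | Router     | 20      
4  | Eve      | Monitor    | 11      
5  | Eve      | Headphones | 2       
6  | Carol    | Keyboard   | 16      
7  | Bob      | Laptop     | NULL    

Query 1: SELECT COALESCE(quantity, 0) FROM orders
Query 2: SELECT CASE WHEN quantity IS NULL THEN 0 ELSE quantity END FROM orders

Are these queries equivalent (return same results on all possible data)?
Yes, equivalent

Both queries return: [(0,), (2,), (3,), (11,), (16,), (19,), (20,)]

Reason: COALESCE vs CASE for NULL handling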